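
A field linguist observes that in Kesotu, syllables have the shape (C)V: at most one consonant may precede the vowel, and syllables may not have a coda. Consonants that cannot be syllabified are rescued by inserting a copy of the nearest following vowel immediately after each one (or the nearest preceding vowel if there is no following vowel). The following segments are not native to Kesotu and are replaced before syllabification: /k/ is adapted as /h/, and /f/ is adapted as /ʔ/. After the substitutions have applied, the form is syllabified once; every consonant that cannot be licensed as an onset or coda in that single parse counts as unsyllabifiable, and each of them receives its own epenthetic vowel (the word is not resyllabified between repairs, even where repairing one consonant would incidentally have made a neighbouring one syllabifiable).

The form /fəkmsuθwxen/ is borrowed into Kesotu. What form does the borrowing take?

Substitution: /f/ → /ʔ/, /k/ → /h/, giving /ʔəhmsuθwxen/.
The consonants /h/, /m/, /θ/, /w/, /n/ cannot be parsed into a legal (C)V syllable (no codas are permitted; onsets are limited to one consonant).
Inserting the epenthetic vowel yields /h/ → /hu/, /m/ → /mu/, /θ/ → /θe/, /w/ → /we/, /n/ → /ne/.

ʔəhumusuθewexene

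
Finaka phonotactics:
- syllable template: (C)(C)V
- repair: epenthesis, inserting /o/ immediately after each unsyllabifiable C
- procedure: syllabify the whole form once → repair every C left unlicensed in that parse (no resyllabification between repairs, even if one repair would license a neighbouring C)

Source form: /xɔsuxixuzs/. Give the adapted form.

xɔsuxixuzoso

The consonants /z/, /s/ cannot be parsed into a legal (C)(C)V syllable (no codas are permitted; onsets may contain at most 2 consonants).
Each unlicensed consonant becomes the onset of a new syllable: /z/ → /zo/, /s/ → /so/.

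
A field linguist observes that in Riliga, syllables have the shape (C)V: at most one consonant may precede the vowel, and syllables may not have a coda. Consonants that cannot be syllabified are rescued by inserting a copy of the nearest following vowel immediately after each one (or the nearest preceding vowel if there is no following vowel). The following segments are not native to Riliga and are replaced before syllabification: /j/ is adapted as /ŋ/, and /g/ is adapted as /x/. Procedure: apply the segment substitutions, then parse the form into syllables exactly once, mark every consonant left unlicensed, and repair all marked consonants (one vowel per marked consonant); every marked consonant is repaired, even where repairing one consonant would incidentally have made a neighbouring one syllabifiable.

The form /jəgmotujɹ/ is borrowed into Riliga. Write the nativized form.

ŋəxomotuŋuɹu

Substitution: /j/ → /ŋ/, /g/ → /x/, giving /ŋəxmotuŋɹ/.
The consonants /x/, /ŋ/, /ɹ/ cannot be parsed into a legal (C)V syllable (no codas are permitted; onsets are limited to one consonant).
Inserting the epenthetic vowel yields /x/ → /xo/, /ŋ/ → /ŋu/, /ɹ/ → /ɹu/.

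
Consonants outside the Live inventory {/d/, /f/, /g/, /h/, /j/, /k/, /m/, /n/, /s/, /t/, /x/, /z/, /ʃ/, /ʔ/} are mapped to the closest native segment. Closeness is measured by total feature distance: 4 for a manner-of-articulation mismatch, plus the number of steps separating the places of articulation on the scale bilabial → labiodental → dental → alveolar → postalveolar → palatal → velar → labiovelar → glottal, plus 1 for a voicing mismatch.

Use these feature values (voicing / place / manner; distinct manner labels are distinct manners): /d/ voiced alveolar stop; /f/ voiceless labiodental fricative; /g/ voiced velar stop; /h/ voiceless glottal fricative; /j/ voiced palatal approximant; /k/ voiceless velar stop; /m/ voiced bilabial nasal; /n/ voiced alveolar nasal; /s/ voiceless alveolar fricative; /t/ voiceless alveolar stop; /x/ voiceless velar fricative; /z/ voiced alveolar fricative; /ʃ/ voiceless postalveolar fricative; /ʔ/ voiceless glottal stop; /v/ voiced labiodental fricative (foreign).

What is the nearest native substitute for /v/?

/f/ is closest: same manner (fricative), place distance 0 (labiodental→labiodental), voicing differs (+1); total 1. Next closest is /z/ at distance 2.

f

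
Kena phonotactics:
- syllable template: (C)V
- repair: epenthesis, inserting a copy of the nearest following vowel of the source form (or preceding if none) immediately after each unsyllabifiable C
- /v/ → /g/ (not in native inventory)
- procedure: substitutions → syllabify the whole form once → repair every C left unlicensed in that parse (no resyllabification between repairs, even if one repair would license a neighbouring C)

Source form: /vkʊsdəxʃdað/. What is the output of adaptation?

gʊkʊsədəxaʃadaða

Substitution: /v/ → /g/, giving /gkʊsdəxʃdað/.
Syllabifying with onset maximization leaves /g/, /s/, /x/, /ʃ/, /ð/ stranded (no codas are permitted; onsets are limited to one consonant).
Inserting the epenthetic vowel yields /g/ → /gʊ/, /s/ → /sə/, /x/ → /xa/, /ʃ/ → /ʃa/, /ð/ → /ða/.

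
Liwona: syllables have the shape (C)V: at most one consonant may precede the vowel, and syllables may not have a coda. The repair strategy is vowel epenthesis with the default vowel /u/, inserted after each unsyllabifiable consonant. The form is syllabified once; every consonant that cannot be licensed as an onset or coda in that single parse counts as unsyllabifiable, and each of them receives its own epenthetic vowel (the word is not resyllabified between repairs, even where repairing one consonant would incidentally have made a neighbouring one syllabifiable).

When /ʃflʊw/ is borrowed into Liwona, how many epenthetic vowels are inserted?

3

The unsyllabifiable consonants are /ʃ/, /f/, /w/; each receives one epenthetic vowel.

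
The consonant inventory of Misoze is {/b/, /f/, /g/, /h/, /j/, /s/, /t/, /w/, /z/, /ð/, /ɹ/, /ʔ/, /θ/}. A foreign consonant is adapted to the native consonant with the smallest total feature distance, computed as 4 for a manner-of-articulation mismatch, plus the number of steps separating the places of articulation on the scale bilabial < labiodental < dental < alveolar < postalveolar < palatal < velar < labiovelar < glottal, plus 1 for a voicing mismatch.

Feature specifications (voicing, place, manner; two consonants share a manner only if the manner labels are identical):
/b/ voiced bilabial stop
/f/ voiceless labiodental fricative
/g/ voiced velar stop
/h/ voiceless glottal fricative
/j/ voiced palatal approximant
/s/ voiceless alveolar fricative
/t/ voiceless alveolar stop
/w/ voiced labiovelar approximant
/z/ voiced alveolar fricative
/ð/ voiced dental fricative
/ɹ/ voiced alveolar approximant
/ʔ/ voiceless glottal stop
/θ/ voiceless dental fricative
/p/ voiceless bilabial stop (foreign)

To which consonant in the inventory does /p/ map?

/b/ is closest: same manner (stop), place distance 0 (bilabial→bilabial), voicing differs (+1); total 1. Next closest is /t/ at distance 3.

b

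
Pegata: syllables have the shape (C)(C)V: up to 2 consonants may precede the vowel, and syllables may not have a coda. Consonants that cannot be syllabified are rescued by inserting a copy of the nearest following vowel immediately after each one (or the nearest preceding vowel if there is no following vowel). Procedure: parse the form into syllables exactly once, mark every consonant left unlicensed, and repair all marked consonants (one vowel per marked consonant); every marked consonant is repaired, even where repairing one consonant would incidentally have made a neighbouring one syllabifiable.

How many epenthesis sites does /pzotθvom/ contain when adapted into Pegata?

The unsyllabifiable consonants are /t/, /m/; each receives one epenthetic vowel.

2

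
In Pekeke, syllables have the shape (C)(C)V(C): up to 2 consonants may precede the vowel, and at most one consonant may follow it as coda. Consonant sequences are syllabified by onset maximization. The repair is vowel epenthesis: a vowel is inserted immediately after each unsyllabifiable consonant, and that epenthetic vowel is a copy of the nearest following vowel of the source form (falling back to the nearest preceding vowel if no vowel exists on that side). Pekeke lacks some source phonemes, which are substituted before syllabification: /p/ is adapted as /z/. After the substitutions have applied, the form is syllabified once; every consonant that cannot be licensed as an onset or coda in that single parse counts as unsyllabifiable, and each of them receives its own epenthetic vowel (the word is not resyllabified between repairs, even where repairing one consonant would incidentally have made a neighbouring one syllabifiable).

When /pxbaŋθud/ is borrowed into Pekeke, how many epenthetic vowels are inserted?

1

After substitution the input is /zxbaŋθud/.
The unsyllabifiable consonants are /z/; each receives one epenthetic vowel.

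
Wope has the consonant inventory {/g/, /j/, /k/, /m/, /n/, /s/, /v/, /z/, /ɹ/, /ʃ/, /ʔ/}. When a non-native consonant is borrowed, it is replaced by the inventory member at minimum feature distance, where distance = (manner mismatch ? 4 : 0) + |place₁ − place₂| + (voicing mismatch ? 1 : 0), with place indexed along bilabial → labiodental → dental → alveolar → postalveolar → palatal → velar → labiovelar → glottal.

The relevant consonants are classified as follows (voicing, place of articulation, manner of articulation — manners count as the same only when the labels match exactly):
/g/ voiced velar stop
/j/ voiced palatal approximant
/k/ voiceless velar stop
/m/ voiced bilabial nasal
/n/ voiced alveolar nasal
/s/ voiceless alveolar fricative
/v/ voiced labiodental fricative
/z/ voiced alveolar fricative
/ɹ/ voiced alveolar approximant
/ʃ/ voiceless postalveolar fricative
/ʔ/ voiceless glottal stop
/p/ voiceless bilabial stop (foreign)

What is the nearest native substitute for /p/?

m

/m/ is closest: manner differs (stop→nasal, +4), place distance 0 (bilabial→bilabial), voicing differs (+1); total 5. Next closest is /k/ at distance 6.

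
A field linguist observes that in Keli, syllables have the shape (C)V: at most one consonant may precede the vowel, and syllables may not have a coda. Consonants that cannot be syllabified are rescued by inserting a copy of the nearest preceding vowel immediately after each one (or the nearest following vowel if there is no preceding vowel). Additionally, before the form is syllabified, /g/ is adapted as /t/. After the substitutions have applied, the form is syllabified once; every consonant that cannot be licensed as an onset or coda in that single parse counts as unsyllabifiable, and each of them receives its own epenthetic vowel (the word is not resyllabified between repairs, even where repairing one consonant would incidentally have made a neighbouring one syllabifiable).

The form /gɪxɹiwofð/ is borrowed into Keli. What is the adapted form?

tɪxɪɹiwofoðo

Substitution: /g/ → /t/, giving /tɪxɹiwofð/.
Syllabifying with onset maximization leaves /x/, /f/, /ð/ stranded (no codas are permitted; onsets are limited to one consonant).
Epenthesis after each stranded consonant: /x/ → /xɪ/, /f/ → /fo/, /ð/ → /ðo/.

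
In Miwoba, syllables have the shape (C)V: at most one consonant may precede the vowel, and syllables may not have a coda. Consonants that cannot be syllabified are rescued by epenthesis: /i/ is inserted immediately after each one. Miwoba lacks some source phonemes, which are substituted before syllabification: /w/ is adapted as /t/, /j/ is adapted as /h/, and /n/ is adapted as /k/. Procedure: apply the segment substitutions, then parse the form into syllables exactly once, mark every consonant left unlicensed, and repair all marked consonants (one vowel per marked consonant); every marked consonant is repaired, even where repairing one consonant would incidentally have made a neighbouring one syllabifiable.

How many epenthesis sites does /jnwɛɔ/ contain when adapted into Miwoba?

2

After substitution the input is /hktɛɔ/.
The unsyllabifiable consonants are /h/, /k/; each receives one epenthetic vowel.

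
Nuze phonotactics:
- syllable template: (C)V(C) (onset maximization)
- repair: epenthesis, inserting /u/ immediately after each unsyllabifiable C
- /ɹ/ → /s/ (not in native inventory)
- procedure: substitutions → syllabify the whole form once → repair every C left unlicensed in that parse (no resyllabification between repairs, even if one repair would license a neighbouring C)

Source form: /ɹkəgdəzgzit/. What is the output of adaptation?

Substitution: /ɹ/ → /s/, giving /skəgdəzgzit/.
Under (C)V(C), the unsyllabifiable consonants are /s/, /g/ (at most one coda consonant is licensed; onsets are limited to one consonant).
Each unlicensed consonant becomes the onset of a new syllable: /s/ → /su/, /g/ → /gu/.

sukəgdəzguzit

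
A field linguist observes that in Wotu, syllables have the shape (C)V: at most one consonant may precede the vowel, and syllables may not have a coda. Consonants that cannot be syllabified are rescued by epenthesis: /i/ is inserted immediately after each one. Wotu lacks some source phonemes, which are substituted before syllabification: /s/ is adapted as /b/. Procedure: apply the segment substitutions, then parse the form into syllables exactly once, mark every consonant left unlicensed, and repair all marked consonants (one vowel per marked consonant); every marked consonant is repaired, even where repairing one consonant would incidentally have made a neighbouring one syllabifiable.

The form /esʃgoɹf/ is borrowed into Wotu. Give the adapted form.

ebiʃigoɹifi

Substitution: /s/ → /b/, giving /ebʃgoɹf/.
The consonants /b/, /ʃ/, /ɹ/, /f/ cannot be parsed into a legal (C)V syllable (no codas are permitted; onsets are limited to one consonant).
Inserting the epenthetic vowel yields /b/ → /bi/, /ʃ/ → /ʃi/, /ɹ/ → /ɹi/, /f/ → /fi/.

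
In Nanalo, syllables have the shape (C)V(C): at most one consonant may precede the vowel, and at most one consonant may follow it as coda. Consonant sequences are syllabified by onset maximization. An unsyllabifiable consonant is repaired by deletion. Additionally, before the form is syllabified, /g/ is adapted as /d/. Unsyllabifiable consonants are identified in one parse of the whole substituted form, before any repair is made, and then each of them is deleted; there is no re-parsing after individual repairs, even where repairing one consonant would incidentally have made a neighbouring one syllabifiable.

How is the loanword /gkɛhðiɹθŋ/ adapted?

Substitution: /g/ → /d/, giving /dkɛhðiɹθŋ/.
Under (C)V(C), the unsyllabifiable consonants are /d/, /θ/, /ŋ/ (at most one coda consonant is licensed; onsets are limited to one consonant).
Each unlicensed consonant is deleted: /d/, /θ/, /ŋ/.

kɛhðiɹ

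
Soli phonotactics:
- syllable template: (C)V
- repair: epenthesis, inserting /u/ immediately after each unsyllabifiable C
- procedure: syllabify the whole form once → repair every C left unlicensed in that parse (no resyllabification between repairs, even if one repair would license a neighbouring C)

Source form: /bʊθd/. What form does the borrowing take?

bʊθudu

The consonants /θ/, /d/ cannot be parsed into a legal (C)V syllable (no codas are permitted; onsets are limited to one consonant).
Each unlicensed consonant becomes the onset of a new syllable: /θ/ → /θu/, /d/ → /du/.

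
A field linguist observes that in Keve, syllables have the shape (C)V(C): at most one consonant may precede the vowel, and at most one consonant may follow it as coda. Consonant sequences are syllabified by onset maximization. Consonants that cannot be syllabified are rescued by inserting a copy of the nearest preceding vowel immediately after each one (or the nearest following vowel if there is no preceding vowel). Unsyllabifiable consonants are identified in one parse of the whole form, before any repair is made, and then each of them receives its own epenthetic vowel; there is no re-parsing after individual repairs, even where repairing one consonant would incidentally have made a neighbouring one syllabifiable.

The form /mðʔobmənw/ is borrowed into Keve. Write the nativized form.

moðoʔobmənwə

Syllabifying with onset maximization leaves /m/, /ð/, /w/ stranded (at most one coda consonant is licensed; onsets are limited to one consonant).
Each unlicensed consonant becomes the onset of a new syllable: /m/ → /mo/, /ð/ → /ðo/, /w/ → /wə/.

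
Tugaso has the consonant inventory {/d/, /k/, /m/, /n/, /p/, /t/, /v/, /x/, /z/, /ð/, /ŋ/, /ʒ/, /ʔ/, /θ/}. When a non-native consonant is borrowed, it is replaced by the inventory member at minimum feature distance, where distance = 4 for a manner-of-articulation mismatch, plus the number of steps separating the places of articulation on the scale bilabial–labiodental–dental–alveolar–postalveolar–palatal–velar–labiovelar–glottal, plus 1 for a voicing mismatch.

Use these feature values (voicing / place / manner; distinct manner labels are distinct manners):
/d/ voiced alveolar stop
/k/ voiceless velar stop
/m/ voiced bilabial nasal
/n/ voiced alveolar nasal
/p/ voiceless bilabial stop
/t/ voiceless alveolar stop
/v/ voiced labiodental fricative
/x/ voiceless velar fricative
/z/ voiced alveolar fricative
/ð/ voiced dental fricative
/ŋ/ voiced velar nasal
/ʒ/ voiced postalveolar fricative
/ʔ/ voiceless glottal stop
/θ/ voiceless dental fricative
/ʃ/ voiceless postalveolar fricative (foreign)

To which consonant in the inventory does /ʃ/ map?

/ʒ/ is closest: same manner (fricative), place distance 0 (postalveolar→postalveolar), voicing differs (+1); total 1. Next closest is /x/ at distance 2.

ʒ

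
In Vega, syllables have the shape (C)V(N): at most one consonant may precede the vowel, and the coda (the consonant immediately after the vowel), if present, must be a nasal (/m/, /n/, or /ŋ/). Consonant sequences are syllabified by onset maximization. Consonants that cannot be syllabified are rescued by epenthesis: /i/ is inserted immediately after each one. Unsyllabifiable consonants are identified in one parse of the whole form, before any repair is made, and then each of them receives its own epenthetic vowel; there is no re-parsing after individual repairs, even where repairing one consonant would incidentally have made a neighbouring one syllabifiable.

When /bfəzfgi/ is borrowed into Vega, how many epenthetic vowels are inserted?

3

The unsyllabifiable consonants are /b/, /z/, /f/; each receives one epenthetic vowel.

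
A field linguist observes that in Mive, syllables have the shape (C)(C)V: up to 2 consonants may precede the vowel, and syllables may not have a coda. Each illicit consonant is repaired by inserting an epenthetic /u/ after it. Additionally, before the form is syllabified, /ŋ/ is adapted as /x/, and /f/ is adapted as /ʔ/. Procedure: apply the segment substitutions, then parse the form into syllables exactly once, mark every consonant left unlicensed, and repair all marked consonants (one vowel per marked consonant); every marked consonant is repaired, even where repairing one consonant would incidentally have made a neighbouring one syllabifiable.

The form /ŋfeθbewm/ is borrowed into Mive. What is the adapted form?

xʔeθbewumu

Substitution: /ŋ/ → /x/, /f/ → /ʔ/, giving /xʔeθbewm/.
Syllabifying with onset maximization leaves /w/, /m/ stranded (no codas are permitted; onsets may contain at most 2 consonants).
Each unlicensed consonant becomes the onset of a new syllable: /w/ → /wu/, /m/ → /mu/.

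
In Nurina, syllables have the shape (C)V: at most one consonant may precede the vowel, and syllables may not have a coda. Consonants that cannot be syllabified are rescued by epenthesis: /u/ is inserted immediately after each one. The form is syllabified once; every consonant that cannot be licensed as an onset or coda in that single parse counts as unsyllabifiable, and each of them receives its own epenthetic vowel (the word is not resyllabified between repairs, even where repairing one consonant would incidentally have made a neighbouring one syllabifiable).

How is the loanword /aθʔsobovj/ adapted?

aθuʔusobovuju

Syllabifying with onset maximization leaves /θ/, /ʔ/, /v/, /j/ stranded (no codas are permitted; onsets are limited to one consonant).
Epenthesis after each stranded consonant: /θ/ → /θu/, /ʔ/ → /ʔu/, /v/ → /vu/, /j/ → /ju/.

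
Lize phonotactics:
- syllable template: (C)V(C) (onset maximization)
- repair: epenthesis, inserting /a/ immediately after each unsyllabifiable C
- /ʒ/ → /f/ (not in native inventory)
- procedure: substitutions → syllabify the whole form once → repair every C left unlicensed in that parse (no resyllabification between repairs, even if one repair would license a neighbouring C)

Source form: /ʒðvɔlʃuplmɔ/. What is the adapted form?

Substitution: /ʒ/ → /f/, giving /fðvɔlʃuplmɔ/.
The consonants /f/, /ð/, /l/ cannot be parsed into a legal (C)V(C) syllable (at most one coda consonant is licensed; onsets are limited to one consonant).
Epenthesis after each stranded consonant: /f/ → /fa/, /ð/ → /ða/, /l/ → /la/.

faðavɔlʃuplamɔ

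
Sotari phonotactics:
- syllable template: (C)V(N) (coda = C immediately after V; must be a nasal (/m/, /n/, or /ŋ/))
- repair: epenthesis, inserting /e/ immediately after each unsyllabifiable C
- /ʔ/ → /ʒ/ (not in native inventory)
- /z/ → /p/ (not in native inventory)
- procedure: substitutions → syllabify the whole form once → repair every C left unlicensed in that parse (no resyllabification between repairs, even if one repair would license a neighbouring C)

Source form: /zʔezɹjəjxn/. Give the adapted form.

peʒepeɹejəjexene

Substitution: /z/ → /p/, /ʔ/ → /ʒ/, giving /pʒepɹjəjxn/.
Syllabifying with onset maximization leaves /p/, /p/, /ɹ/, /j/, /x/, /n/ stranded (only a nasal (/m/, /n/, or /ŋ/) is licensed in coda position; onsets are limited to one consonant).
Each unlicensed consonant becomes the onset of a new syllable: /p/ → /pe/, /p/ → /pe/, /ɹ/ → /ɹe/, /j/ → /je/, /x/ → /xe/, /n/ → /ne/.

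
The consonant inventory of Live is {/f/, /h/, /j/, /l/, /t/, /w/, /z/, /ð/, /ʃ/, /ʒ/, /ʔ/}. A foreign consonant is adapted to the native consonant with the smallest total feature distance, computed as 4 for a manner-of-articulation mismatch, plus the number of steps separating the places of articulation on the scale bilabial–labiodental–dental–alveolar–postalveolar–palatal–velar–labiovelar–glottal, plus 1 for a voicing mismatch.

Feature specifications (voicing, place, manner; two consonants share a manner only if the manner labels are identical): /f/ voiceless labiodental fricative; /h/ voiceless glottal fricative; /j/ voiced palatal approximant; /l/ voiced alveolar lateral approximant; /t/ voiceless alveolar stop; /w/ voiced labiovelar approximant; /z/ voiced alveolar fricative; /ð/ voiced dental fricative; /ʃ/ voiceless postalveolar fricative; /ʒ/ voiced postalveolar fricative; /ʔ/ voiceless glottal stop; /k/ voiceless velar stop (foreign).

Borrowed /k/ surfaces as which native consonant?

/ʔ/ is closest: same manner (stop), place distance 2 (velar→glottal), same voicing; total 2. Next closest is /t/ at distance 3.

ʔ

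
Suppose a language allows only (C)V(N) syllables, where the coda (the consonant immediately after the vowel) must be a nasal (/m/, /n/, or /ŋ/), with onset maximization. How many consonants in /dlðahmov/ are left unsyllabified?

4

Under (C)V(N), the unsyllabifiable consonants are /d/, /l/, /h/, /v/ (only a nasal (/m/, /n/, or /ŋ/) is licensed in coda position; onsets are limited to one consonant).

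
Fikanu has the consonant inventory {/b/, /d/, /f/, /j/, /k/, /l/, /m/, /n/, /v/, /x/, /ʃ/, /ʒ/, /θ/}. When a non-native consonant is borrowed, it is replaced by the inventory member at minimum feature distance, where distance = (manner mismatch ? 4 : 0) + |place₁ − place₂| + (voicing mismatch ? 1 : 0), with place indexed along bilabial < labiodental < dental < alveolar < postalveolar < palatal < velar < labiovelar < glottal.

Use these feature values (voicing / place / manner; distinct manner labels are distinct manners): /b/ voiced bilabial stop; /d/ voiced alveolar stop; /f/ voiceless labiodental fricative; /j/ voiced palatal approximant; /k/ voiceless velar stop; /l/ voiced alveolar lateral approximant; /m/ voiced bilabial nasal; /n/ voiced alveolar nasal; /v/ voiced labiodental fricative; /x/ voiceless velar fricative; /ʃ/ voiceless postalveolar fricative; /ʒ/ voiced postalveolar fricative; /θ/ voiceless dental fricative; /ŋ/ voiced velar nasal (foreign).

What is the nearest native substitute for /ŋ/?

/n/ is closest: same manner (nasal), place distance 3 (velar→alveolar), same voicing; total 3. Next closest is /j/ at distance 5.

n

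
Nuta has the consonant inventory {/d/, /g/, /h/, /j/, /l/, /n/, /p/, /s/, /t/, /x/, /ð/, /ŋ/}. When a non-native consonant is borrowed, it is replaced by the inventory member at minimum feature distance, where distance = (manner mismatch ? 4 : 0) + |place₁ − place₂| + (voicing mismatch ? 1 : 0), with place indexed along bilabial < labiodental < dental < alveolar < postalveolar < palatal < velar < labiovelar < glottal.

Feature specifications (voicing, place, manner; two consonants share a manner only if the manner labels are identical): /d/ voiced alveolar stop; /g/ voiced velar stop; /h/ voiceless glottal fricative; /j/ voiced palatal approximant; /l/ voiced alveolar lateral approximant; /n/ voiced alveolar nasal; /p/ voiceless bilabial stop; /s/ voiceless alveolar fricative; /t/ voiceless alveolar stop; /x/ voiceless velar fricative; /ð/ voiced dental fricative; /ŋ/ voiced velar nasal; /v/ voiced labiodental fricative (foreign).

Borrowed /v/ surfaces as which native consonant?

ð

/ð/ is closest: same manner (fricative), place distance 1 (labiodental→dental), same voicing; total 1. Next closest is /s/ at distance 3.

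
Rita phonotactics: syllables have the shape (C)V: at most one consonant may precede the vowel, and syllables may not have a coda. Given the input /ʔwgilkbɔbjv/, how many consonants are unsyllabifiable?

7

Syllabifying with onset maximization leaves /ʔ/, /w/, /l/, /k/, /b/, /j/, /v/ stranded (no codas are permitted; onsets are limited to one consonant).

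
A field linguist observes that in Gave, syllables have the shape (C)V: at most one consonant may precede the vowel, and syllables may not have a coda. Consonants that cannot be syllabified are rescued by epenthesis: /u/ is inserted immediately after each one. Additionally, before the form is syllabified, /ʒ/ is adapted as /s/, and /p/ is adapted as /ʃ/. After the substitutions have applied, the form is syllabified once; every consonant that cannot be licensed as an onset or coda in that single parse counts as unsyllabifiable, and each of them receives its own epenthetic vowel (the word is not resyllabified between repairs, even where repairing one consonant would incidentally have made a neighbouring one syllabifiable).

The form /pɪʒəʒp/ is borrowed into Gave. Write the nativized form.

ʃɪsəsuʃu

Substitution: /p/ → /ʃ/, /ʒ/ → /s/, giving /ʃɪsəsʃ/.
The consonants /s/, /ʃ/ cannot be parsed into a legal (C)V syllable (no codas are permitted; onsets are limited to one consonant).
Epenthesis after each stranded consonant: /s/ → /su/, /ʃ/ → /ʃu/.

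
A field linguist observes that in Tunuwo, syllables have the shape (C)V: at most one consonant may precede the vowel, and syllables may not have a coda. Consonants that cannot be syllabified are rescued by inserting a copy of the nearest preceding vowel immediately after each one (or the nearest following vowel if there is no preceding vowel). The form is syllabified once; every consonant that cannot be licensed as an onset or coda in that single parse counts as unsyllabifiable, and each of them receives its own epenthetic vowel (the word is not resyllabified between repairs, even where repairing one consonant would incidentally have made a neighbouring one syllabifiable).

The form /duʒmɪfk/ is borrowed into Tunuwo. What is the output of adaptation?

duʒumɪfɪkɪ

The consonants /ʒ/, /f/, /k/ cannot be parsed into a legal (C)V syllable (no codas are permitted; onsets are limited to one consonant).
Epenthesis after each stranded consonant: /ʒ/ → /ʒu/, /f/ → /fɪ/, /k/ → /kɪ/.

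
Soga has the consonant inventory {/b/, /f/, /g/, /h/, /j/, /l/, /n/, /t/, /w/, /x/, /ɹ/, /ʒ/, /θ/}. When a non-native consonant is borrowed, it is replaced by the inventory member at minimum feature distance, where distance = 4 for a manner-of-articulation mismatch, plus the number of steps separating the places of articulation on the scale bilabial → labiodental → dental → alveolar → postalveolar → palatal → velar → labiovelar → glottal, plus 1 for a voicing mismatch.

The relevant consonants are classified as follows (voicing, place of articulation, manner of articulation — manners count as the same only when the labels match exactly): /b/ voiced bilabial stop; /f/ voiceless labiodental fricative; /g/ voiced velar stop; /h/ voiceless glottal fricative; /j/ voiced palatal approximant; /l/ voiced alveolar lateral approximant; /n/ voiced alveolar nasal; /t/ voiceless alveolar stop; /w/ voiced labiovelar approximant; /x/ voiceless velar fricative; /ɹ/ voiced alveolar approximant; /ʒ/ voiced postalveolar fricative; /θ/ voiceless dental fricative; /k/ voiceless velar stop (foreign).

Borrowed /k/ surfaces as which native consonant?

g

/g/ is closest: same manner (stop), place distance 0 (velar→velar), voicing differs (+1); total 1. Next closest is /t/ at distance 3.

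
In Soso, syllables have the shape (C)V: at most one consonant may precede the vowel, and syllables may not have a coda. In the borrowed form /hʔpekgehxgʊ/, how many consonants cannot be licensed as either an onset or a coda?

Syllabifying with onset maximization leaves /h/, /ʔ/, /k/, /h/, /x/ stranded (no codas are permitted; onsets are limited to one consonant).

5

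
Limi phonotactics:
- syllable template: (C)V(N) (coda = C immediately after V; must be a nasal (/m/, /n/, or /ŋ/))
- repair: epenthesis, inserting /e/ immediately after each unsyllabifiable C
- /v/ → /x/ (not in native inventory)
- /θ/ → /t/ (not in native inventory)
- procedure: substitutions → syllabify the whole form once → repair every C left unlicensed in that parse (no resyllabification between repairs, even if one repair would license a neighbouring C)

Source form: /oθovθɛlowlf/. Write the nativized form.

otoxetɛlowelefe

Substitution: /θ/ → /t/, /v/ → /x/, giving /otoxtɛlowlf/.
The consonants /x/, /w/, /l/, /f/ cannot be parsed into a legal (C)V(N) syllable (only a nasal (/m/, /n/, or /ŋ/) is licensed in coda position; onsets are limited to one consonant).
Epenthesis after each stranded consonant: /x/ → /xe/, /w/ → /we/, /l/ → /le/, /f/ → /fe/.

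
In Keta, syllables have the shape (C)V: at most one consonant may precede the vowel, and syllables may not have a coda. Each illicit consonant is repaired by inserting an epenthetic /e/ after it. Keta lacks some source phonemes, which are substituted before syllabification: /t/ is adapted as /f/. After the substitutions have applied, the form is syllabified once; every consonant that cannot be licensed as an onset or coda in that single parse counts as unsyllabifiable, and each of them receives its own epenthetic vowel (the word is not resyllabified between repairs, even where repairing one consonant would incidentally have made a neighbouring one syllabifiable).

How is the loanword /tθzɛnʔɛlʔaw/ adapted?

Substitution: /t/ → /f/, giving /fθzɛnʔɛlʔaw/.
The consonants /f/, /θ/, /n/, /l/, /w/ cannot be parsed into a legal (C)V syllable (no codas are permitted; onsets are limited to one consonant).
Each unlicensed consonant becomes the onset of a new syllable: /f/ → /fe/, /θ/ → /θe/, /n/ → /ne/, /l/ → /le/, /w/ → /we/.

feθezɛneʔɛleʔawe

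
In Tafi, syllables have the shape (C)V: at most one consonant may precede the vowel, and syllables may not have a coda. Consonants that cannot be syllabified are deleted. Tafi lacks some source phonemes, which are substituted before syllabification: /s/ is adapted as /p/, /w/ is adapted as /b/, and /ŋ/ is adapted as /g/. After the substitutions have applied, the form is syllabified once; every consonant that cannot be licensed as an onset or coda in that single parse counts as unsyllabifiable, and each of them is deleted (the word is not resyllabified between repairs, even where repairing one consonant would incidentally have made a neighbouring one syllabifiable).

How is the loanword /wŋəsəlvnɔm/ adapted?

Substitution: /w/ → /b/, /ŋ/ → /g/, /s/ → /p/, giving /bgəpəlvnɔm/.
Under (C)V, the unsyllabifiable consonants are /b/, /l/, /v/, /m/ (no codas are permitted; onsets are limited to one consonant).
Each unlicensed consonant is deleted: /b/, /l/, /v/, /m/.

gəpənɔ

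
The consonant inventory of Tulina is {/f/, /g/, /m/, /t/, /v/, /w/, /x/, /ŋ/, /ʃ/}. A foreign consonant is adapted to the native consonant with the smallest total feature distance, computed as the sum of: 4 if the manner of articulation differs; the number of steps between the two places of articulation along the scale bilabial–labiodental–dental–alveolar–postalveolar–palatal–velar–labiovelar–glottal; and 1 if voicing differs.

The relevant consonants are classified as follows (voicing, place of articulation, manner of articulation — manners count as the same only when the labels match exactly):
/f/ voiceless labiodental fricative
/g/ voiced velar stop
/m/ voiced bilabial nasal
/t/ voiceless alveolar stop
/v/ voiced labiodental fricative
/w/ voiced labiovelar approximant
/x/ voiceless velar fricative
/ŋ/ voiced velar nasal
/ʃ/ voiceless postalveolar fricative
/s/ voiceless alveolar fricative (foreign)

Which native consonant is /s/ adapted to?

ʃ

/ʃ/ is closest: same manner (fricative), place distance 1 (alveolar→postalveolar), same voicing; total 1. Next closest is /f/ at distance 2.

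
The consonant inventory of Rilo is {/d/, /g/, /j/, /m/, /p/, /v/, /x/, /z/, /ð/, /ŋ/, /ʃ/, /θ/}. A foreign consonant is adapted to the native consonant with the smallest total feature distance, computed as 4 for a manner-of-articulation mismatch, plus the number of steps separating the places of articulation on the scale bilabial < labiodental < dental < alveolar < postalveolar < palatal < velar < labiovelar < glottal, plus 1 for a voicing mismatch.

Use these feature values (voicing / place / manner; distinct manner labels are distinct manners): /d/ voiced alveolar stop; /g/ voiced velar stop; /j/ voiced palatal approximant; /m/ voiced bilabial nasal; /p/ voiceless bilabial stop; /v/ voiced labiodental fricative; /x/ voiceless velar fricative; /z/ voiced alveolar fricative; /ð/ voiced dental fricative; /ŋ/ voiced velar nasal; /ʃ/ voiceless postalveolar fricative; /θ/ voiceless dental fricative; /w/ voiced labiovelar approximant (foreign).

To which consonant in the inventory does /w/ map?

j

/j/ is closest: same manner (approximant), place distance 2 (labiovelar→palatal), same voicing; total 2. Next closest is /g/ at distance 5.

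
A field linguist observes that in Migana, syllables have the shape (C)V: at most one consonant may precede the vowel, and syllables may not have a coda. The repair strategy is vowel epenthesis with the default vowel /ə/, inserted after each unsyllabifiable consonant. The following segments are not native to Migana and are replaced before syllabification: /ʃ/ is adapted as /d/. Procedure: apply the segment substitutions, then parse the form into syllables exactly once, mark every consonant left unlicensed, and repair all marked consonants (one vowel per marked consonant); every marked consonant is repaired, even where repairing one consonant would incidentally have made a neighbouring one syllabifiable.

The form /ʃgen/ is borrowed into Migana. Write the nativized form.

Substitution: /ʃ/ → /d/, giving /dgen/.
Under (C)V, the unsyllabifiable consonants are /d/, /n/ (no codas are permitted; onsets are limited to one consonant).
Inserting the epenthetic vowel yields /d/ → /də/, /n/ → /nə/.

dəgenə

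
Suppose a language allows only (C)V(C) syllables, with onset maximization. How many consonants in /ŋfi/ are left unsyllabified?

1

Syllabifying with onset maximization leaves /ŋ/ stranded (at most one coda consonant is licensed; onsets are limited to one consonant).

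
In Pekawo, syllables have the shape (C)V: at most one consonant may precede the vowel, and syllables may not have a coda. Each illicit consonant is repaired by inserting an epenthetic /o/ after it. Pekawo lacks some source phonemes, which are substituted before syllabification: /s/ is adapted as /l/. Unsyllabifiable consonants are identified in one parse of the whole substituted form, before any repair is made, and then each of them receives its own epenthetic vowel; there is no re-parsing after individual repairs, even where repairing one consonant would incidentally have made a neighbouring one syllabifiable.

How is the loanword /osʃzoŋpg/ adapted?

oloʃozoŋopogo

Substitution: /s/ → /l/, giving /olʃzoŋpg/.
The consonants /l/, /ʃ/, /ŋ/, /p/, /g/ cannot be parsed into a legal (C)V syllable (no codas are permitted; onsets are limited to one consonant).
Inserting the epenthetic vowel yields /l/ → /lo/, /ʃ/ → /ʃo/, /ŋ/ → /ŋo/, /p/ → /po/, /g/ → /go/.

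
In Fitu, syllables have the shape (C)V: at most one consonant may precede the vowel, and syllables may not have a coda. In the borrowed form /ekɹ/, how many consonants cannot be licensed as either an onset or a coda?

Under (C)V, the unsyllabifiable consonants are /k/, /ɹ/ (no codas are permitted; onsets are limited to one consonant).

2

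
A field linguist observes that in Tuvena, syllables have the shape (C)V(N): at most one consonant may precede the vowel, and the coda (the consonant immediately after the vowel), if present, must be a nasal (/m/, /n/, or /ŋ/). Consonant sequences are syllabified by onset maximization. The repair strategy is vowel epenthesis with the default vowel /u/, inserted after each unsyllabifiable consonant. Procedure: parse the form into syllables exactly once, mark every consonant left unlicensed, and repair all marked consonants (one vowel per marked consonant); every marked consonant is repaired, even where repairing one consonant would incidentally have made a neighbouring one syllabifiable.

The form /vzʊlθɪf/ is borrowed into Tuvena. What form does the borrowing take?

The consonants /v/, /l/, /f/ cannot be parsed into a legal (C)V(N) syllable (only a nasal (/m/, /n/, or /ŋ/) is licensed in coda position; onsets are limited to one consonant).
Epenthesis after each stranded consonant: /v/ → /vu/, /l/ → /lu/, /f/ → /fu/.

vuzʊluθɪfu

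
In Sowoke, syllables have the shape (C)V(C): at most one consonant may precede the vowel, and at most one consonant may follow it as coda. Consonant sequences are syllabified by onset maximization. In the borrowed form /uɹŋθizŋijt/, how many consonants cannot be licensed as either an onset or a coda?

Syllabifying with onset maximization leaves /ŋ/, /t/ stranded (at most one coda consonant is licensed; onsets are limited to one consonant).

2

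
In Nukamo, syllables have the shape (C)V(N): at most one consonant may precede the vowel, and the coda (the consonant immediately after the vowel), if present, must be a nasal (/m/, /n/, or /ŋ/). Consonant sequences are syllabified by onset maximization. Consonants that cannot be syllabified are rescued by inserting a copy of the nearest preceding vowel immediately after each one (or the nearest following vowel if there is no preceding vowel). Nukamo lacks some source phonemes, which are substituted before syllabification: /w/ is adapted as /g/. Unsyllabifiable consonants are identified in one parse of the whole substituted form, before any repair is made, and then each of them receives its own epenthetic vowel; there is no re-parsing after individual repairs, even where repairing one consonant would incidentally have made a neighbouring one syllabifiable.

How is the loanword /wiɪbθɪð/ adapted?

giɪbɪθɪðɪ

Substitution: /w/ → /g/, giving /giɪbθɪð/.
Under (C)V(N), the unsyllabifiable consonants are /b/, /ð/ (only a nasal (/m/, /n/, or /ŋ/) is licensed in coda position; onsets are limited to one consonant).
Inserting the epenthetic vowel yields /b/ → /bɪ/, /ð/ → /ðɪ/.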